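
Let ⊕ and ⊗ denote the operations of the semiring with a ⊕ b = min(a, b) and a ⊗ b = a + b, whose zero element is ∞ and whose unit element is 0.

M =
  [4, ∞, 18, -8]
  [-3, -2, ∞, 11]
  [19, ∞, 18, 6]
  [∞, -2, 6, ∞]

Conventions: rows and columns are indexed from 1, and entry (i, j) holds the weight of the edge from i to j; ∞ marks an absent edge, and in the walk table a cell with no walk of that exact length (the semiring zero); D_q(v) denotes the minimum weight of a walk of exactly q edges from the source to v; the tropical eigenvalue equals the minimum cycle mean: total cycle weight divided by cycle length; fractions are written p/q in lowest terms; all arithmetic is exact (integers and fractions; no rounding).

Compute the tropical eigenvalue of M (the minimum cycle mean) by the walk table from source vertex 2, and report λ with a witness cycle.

q=0: [∞, 0, ∞, ∞]
q=1: [-3, -2, ∞, 11]
q=2: [-5, -4, 15, -11]
q=3: [-7, -13, -5, -13]
q=4: [-16, -15, -7, -15]
Optimal cycle mean attained by: cycle 1->4->2->1, total (-8) + (-2) + (-3), length 3.
Answer: λ = -13/3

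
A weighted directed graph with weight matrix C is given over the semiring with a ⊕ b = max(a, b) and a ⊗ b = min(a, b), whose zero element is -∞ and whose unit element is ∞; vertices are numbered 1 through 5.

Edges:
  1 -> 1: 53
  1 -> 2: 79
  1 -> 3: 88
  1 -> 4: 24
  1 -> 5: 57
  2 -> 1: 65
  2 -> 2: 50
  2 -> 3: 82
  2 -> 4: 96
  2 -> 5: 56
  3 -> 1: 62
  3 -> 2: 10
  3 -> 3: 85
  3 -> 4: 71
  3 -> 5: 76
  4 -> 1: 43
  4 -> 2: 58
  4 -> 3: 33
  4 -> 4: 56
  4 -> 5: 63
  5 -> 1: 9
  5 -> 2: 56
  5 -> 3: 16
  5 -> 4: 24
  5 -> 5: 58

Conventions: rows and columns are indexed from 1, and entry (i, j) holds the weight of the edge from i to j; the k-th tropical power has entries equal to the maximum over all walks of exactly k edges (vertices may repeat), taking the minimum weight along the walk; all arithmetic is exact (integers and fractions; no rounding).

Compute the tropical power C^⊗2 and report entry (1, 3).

C^⊗2:
  [65, 56, 85, 79, 76]
  [62, 65, 82, 71, 76]
  [62, 62, 85, 71, 76]
  [58, 56, 58, 58, 58]
  [56, 56, 56, 56, 58]
Key observation: the optimum is the walk 1->3->3, with weight 88 min 85 = 85.
Optimal value attained by: walk 1->3->3.
Answer: (C^⊗2)[1][3] = 85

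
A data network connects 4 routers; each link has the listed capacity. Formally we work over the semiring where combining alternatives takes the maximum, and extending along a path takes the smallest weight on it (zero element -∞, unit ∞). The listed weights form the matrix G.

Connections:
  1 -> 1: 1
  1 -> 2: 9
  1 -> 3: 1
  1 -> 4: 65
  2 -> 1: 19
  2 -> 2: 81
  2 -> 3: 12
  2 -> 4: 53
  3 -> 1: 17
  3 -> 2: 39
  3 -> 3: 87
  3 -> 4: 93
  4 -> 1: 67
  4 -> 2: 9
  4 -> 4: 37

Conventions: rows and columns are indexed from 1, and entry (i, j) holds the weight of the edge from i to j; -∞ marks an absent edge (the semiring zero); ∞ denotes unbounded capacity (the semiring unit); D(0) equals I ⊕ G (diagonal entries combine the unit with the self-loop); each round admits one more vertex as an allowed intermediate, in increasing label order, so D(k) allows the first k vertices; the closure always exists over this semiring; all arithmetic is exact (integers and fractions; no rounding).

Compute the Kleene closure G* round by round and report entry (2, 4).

D(0):
  [∞, 9, 1, 65]
  [19, ∞, 12, 53]
  [17, 39, ∞, 93]
  [67, 9, -∞, ∞]
D(1):
  [∞, 9, 1, 65]
  [19, ∞, 12, 53]
  [17, 39, ∞, 93]
  [67, 9, 1, ∞]
D(2):
  [∞, 9, 9, 65]
  [19, ∞, 12, 53]
  [19, 39, ∞, 93]
  [67, 9, 9, ∞]
D(3):
  [∞, 9, 9, 65]
  [19, ∞, 12, 53]
  [19, 39, ∞, 93]
  [67, 9, 9, ∞]
D(4):
  [∞, 9, 9, 65]
  [53, ∞, 12, 53]
  [67, 39, ∞, 93]
  [67, 9, 9, ∞]
Answer: G*[2][4] = 53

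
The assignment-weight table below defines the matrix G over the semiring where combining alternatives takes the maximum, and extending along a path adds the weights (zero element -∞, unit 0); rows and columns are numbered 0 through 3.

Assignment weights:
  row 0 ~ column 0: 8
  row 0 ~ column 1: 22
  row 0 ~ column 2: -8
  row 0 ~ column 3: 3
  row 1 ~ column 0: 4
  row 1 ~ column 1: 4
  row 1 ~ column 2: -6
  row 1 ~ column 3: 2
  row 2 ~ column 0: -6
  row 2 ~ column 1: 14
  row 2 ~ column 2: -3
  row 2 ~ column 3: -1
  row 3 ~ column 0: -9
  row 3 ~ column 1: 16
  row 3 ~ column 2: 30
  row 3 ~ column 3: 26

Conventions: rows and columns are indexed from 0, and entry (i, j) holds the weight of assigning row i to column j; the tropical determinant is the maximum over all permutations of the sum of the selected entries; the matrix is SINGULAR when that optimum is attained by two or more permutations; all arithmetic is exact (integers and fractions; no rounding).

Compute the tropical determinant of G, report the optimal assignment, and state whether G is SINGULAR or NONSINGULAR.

σ = (0, 1, 2, 3): 8 + 4 + (-3) + 26 = 35
σ = (0, 1, 3, 2): 8 + 4 + (-1) + 30 = 41
σ = (0, 2, 1, 3): 8 + (-6) + 14 + 26 = 42
σ = (0, 2, 3, 1): 8 + (-6) + (-1) + 16 = 17
σ = (0, 3, 1, 2): 8 + 2 + 14 + 30 = 54
σ = (0, 3, 2, 1): 8 + 2 + (-3) + 16 = 23
σ = (1, 0, 2, 3): 22 + 4 + (-3) + 26 = 49
σ = (1, 0, 3, 2): 22 + 4 + (-1) + 30 = 55
σ = (1, 2, 0, 3): 22 + (-6) + (-6) + 26 = 36
σ = (1, 2, 3, 0): 22 + (-6) + (-1) + (-9) = 6
σ = (1, 3, 0, 2): 22 + 2 + (-6) + 30 = 48
σ = (1, 3, 2, 0): 22 + 2 + (-3) + (-9) = 12
σ = (2, 0, 1, 3): (-8) + 4 + 14 + 26 = 36
σ = (2, 0, 3, 1): (-8) + 4 + (-1) + 16 = 11
σ = (2, 1, 0, 3): (-8) + 4 + (-6) + 26 = 16
σ = (2, 1, 3, 0): (-8) + 4 + (-1) + (-9) = -14
σ = (2, 3, 0, 1): (-8) + 2 + (-6) + 16 = 4
σ = (2, 3, 1, 0): (-8) + 2 + 14 + (-9) = -1
σ = (3, 0, 1, 2): 3 + 4 + 14 + 30 = 51
σ = (3, 0, 2, 1): 3 + 4 + (-3) + 16 = 20
σ = (3, 1, 0, 2): 3 + 4 + (-6) + 30 = 31
σ = (3, 1, 2, 0): 3 + 4 + (-3) + (-9) = -5
σ = (3, 2, 0, 1): 3 + (-6) + (-6) + 16 = 7
σ = (3, 2, 1, 0): 3 + (-6) + 14 + (-9) = 2
Optimal value attained by: σ = (1, 0, 3, 2).
Answer: det⊕(G) = 55; verdict: NONSINGULAR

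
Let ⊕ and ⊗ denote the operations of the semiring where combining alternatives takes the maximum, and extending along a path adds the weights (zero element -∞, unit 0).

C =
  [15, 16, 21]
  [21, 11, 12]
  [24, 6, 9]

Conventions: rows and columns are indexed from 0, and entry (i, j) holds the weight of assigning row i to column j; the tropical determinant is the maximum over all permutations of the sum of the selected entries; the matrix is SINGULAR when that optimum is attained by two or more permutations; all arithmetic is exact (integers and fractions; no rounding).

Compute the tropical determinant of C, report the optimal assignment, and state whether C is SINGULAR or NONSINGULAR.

σ = (0, 1, 2): 15 + 11 + 9 = 35
σ = (0, 2, 1): 15 + 12 + 6 = 33
σ = (1, 0, 2): 16 + 21 + 9 = 46
σ = (1, 2, 0): 16 + 12 + 24 = 52
σ = (2, 0, 1): 21 + 21 + 6 = 48
σ = (2, 1, 0): 21 + 11 + 24 = 56
Optimal value attained by: σ = (2, 1, 0).
Answer: det⊕(C) = 56; verdict: NONSINGULAR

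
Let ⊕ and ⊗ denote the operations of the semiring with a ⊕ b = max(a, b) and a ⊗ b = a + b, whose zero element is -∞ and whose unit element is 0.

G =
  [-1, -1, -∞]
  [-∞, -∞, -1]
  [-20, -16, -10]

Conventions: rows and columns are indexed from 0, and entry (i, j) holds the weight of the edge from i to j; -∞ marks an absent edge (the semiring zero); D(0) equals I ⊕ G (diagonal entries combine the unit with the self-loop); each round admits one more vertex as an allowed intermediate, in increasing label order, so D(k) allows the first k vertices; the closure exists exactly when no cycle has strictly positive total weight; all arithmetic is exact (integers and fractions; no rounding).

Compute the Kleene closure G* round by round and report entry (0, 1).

D(0):
  [0, -1, -∞]
  [-∞, 0, -1]
  [-20, -16, 0]
D(1):
  [0, -1, -∞]
  [-∞, 0, -1]
  [-20, -16, 0]
D(2):
  [0, -1, -2]
  [-∞, 0, -1]
  [-20, -16, 0]
D(3):
  [0, -1, -2]
  [-21, 0, -1]
  [-20, -16, 0]
Answer: G*[0][1] = -1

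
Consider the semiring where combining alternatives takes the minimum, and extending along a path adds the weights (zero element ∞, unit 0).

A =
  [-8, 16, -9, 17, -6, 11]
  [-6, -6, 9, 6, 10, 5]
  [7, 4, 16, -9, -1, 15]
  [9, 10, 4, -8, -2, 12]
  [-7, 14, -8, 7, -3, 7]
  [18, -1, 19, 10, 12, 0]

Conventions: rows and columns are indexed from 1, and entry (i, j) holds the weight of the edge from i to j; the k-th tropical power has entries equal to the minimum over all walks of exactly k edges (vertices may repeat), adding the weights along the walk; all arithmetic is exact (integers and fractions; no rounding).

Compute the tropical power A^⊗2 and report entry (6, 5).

A^⊗2:
  [-16, -5, -17, -18, -14, 1]
  [-14, -12, -15, -2, -12, -1]
  [-8, -2, -9, -17, -11, 3]
  [-9, 2, -10, -16, -10, 4]
  [-15, -4, -16, -17, -13, 4]
  [-7, -7, 4, 2, 8, 0]
Key observation: the optimum is the walk 6->4->5, with weight 10 + (-2) = 8.
Optimal value attained by: walk 6->4->5.
Answer: (A^⊗2)[6][5] = 8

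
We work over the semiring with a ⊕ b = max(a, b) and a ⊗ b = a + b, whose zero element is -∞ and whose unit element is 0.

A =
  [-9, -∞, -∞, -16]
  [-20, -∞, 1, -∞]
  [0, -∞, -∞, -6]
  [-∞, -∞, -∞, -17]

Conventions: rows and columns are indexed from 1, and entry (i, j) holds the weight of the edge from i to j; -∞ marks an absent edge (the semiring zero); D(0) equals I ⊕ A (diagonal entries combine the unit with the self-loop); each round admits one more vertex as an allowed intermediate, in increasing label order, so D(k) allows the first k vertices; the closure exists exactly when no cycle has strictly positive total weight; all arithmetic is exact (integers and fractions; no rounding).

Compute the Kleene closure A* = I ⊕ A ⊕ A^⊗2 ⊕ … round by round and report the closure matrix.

D(0):
  [0, -∞, -∞, -16]
  [-20, 0, 1, -∞]
  [0, -∞, 0, -6]
  [-∞, -∞, -∞, 0]
D(1):
  [0, -∞, -∞, -16]
  [-20, 0, 1, -36]
  [0, -∞, 0, -6]
  [-∞, -∞, -∞, 0]
D(2):
  [0, -∞, -∞, -16]
  [-20, 0, 1, -36]
  [0, -∞, 0, -6]
  [-∞, -∞, -∞, 0]
D(3):
  [0, -∞, -∞, -16]
  [1, 0, 1, -5]
  [0, -∞, 0, -6]
  [-∞, -∞, -∞, 0]
D(4):
  [0, -∞, -∞, -16]
  [1, 0, 1, -5]
  [0, -∞, 0, -6]
  [-∞, -∞, -∞, 0]
Answer: A* = [[0, -∞, -∞, -16], [1, 0, 1, -5], [0, -∞, 0, -6], [-∞, -∞, -∞, 0]]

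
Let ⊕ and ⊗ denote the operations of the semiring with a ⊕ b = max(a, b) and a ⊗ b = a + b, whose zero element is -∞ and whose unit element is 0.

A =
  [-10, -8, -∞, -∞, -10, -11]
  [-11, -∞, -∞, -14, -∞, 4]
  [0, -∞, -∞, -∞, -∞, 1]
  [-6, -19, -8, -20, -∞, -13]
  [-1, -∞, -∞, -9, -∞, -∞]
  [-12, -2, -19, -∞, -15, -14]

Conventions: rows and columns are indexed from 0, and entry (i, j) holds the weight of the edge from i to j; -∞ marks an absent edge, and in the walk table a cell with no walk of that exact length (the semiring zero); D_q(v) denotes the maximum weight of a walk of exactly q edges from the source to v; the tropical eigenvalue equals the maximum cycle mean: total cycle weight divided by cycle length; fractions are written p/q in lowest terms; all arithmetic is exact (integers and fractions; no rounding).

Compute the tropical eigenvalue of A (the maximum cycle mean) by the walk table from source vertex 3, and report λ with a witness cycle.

q=0: [-∞, -∞, -∞, 0, -∞, -∞]
q=1: [-6, -19, -8, -20, -∞, -13]
q=2: [-8, -14, -28, -33, -16, -7]
q=3: [-17, -9, -26, -25, -18, -10]
q=4: [-19, -12, -29, -23, -25, -5]
q=5: [-17, -7, -24, -26, -20, -8]
q=6: [-18, -10, -27, -21, -23, -3]
Optimal cycle mean attained by: cycle 1->5->1, total 4 + (-2), length 2.
Answer: λ = 1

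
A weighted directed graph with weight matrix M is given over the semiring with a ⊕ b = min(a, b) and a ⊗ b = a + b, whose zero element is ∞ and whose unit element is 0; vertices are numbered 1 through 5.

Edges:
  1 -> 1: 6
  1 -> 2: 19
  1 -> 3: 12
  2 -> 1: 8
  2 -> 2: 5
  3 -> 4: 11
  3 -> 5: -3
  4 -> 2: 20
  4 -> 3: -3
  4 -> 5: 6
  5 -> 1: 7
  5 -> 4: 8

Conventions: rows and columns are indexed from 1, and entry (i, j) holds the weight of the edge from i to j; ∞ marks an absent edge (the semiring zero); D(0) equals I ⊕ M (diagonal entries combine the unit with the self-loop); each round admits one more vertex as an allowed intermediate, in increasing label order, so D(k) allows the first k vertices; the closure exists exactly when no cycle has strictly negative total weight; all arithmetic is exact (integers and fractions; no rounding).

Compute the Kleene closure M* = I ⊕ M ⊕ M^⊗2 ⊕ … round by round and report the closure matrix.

D(0):
  [0, 19, 12, ∞, ∞]
  [8, 0, ∞, ∞, ∞]
  [∞, ∞, 0, 11, -3]
  [∞, 20, -3, 0, 6]
  [7, ∞, ∞, 8, 0]
D(1):
  [0, 19, 12, ∞, ∞]
  [8, 0, 20, ∞, ∞]
  [∞, ∞, 0, 11, -3]
  [∞, 20, -3, 0, 6]
  [7, 26, 19, 8, 0]
D(2):
  [0, 19, 12, ∞, ∞]
  [8, 0, 20, ∞, ∞]
  [∞, ∞, 0, 11, -3]
  [28, 20, -3, 0, 6]
  [7, 26, 19, 8, 0]
D(3):
  [0, 19, 12, 23, 9]
  [8, 0, 20, 31, 17]
  [∞, ∞, 0, 11, -3]
  [28, 20, -3, 0, -6]
  [7, 26, 19, 8, 0]
D(4):
  [0, 19, 12, 23, 9]
  [8, 0, 20, 31, 17]
  [39, 31, 0, 11, -3]
  [28, 20, -3, 0, -6]
  [7, 26, 5, 8, 0]
D(5):
  [0, 19, 12, 17, 9]
  [8, 0, 20, 25, 17]
  [4, 23, 0, 5, -3]
  [1, 20, -3, 0, -6]
  [7, 26, 5, 8, 0]
Answer: M* = [[0, 19, 12, 17, 9], [8, 0, 20, 25, 17], [4, 23, 0, 5, -3], [1, 20, -3, 0, -6], [7, 26, 5, 8, 0]]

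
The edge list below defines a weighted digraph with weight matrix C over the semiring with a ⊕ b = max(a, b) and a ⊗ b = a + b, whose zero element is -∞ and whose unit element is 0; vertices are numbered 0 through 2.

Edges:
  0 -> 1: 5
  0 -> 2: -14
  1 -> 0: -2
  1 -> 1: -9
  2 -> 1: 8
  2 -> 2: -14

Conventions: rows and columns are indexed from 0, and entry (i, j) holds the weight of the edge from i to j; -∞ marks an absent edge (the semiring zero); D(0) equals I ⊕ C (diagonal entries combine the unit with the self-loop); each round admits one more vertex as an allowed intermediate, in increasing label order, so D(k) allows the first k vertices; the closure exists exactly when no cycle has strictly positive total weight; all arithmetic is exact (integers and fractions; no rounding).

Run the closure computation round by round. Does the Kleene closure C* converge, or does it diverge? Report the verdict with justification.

D(0):
  [0, 5, -14]
  [-2, 0, -∞]
  [-∞, 8, 0]
Detection: at round 1, diagonal entry (1, 1) turns strictly positive.
Key observation: the cycle 1->0->1 has total weight (-2) + 5, which is strictly positive.
Answer: DIVERGES — positive cycle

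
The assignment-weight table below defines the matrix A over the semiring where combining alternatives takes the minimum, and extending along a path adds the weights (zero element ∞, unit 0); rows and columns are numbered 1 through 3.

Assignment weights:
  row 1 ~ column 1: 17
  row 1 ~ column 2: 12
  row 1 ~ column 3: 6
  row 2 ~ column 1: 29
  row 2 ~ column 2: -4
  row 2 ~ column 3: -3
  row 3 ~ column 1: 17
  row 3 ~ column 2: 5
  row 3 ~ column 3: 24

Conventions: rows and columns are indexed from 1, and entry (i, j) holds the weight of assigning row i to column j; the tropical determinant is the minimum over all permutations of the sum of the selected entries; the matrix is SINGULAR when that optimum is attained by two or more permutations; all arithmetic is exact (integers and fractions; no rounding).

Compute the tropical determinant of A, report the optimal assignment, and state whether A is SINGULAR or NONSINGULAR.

σ = (1, 2, 3): 17 + (-4) + 24 = 37
σ = (1, 3, 2): 17 + (-3) + 5 = 19
σ = (2, 1, 3): 12 + 29 + 24 = 65
σ = (2, 3, 1): 12 + (-3) + 17 = 26
σ = (3, 1, 2): 6 + 29 + 5 = 40
σ = (3, 2, 1): 6 + (-4) + 17 = 19
Optimal value attained by: σ = (1, 3, 2).
Answer: det⊕(A) = 19; verdict: SINGULAR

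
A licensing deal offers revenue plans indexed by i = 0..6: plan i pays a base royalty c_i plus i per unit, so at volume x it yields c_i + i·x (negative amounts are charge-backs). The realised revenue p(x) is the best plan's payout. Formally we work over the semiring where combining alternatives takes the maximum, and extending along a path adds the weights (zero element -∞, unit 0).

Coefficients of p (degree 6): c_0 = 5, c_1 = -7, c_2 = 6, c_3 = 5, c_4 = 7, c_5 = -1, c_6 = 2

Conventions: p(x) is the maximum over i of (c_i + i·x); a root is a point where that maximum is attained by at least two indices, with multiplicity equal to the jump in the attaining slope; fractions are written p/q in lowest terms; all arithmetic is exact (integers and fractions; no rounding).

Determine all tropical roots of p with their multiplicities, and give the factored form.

hull edge (i=0, c=5) to (i=4, c=7): slope 1/2, span 4
hull edge (i=4, c=7) to (i=6, c=2): slope -5/2, span 2
Factored form: p(x) = 2 ⊗ (x ⊕ (-1/2)) ⊗ (x ⊕ (-1/2)) ⊗ (x ⊕ (-1/2)) ⊗ (x ⊕ (-1/2)) ⊗ (x ⊕ 5/2) ⊗ (x ⊕ 5/2)
Answer: roots = -1/2 (mult 4), 5/2 (mult 2)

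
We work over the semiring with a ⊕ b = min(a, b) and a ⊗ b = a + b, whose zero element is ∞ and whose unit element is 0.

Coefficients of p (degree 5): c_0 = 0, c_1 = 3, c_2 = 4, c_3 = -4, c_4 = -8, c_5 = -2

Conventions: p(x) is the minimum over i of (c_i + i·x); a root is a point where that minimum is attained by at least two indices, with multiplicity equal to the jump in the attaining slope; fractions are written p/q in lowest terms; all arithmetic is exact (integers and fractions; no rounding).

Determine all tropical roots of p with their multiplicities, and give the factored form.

hull edge (i=0, c=0) to (i=4, c=-8): slope -2, span 4
hull edge (i=4, c=-8) to (i=5, c=-2): slope 6, span 1
Factored form: p(x) = -2 ⊗ (x ⊕ (-6)) ⊗ (x ⊕ 2) ⊗ (x ⊕ 2) ⊗ (x ⊕ 2) ⊗ (x ⊕ 2)
Answer: roots = -6 (mult 1), 2 (mult 4)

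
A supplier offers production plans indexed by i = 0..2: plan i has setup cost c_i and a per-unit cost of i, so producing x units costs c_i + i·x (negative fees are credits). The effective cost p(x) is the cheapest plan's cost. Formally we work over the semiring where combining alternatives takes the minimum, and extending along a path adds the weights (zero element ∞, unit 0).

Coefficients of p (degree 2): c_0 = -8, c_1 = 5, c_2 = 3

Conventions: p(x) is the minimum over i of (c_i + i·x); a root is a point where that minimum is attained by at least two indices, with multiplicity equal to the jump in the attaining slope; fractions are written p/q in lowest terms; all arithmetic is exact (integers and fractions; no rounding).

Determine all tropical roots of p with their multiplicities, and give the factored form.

hull edge (i=0, c=-8) to (i=2, c=3): slope 11/2, span 2
Factored form: p(x) = 3 ⊗ (x ⊕ (-11/2)) ⊗ (x ⊕ (-11/2))
Answer: roots = -11/2 (mult 2)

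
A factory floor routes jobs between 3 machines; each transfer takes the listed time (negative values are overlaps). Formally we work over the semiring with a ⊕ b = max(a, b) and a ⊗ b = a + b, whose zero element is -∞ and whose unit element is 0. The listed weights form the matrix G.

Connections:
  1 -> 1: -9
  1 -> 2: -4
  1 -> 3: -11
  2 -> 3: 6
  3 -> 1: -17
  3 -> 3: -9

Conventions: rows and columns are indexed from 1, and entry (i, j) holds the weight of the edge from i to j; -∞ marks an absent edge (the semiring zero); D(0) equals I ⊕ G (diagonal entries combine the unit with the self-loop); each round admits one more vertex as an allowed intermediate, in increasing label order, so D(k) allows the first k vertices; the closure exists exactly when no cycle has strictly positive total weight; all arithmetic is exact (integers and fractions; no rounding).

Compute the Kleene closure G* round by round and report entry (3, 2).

D(0):
  [0, -4, -11]
  [-∞, 0, 6]
  [-17, -∞, 0]
D(1):
  [0, -4, -11]
  [-∞, 0, 6]
  [-17, -21, 0]
D(2):
  [0, -4, 2]
  [-∞, 0, 6]
  [-17, -21, 0]
D(3):
  [0, -4, 2]
  [-11, 0, 6]
  [-17, -21, 0]
Answer: G*[3][2] = -21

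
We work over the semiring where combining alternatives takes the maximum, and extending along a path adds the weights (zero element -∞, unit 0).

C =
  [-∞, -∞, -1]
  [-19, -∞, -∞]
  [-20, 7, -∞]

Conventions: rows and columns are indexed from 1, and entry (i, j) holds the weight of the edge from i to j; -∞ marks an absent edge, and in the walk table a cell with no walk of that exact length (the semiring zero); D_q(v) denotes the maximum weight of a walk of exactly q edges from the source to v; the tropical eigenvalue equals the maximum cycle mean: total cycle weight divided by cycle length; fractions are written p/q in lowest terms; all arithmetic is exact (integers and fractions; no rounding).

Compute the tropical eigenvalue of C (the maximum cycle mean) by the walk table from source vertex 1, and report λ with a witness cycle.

q=0: [0, -∞, -∞]
q=1: [-∞, -∞, -1]
q=2: [-21, 6, -∞]
q=3: [-13, -∞, -22]
Optimal cycle mean attained by: cycle 1->3->2->1, total (-1) + 7 + (-19), length 3.
Answer: λ = -13/3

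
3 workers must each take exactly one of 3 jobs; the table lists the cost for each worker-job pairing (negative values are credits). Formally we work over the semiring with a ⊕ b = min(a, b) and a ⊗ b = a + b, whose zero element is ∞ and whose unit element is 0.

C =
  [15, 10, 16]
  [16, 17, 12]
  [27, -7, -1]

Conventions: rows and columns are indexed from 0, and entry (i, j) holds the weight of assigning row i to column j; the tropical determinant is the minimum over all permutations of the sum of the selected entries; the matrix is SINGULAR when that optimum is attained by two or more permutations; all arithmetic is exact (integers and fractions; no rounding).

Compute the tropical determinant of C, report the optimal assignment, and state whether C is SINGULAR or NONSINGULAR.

σ = (0, 1, 2): 15 + 17 + (-1) = 31
σ = (0, 2, 1): 15 + 12 + (-7) = 20
σ = (1, 0, 2): 10 + 16 + (-1) = 25
σ = (1, 2, 0): 10 + 12 + 27 = 49
σ = (2, 0, 1): 16 + 16 + (-7) = 25
σ = (2, 1, 0): 16 + 17 + 27 = 60
Optimal value attained by: σ = (0, 2, 1).
Answer: det⊕(C) = 20; verdict: NONSINGULAR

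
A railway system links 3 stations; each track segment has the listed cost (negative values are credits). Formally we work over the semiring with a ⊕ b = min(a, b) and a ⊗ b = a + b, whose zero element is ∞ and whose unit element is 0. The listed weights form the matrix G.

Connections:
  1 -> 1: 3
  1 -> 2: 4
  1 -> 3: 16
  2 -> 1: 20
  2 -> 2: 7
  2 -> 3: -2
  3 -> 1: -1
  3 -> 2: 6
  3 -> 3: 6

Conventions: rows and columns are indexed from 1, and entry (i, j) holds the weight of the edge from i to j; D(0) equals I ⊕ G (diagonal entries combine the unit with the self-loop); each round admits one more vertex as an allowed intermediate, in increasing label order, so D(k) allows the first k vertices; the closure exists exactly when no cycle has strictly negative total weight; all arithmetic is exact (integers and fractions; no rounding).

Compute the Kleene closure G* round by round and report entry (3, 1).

D(0):
  [0, 4, 16]
  [20, 0, -2]
  [-1, 6, 0]
D(1):
  [0, 4, 16]
  [20, 0, -2]
  [-1, 3, 0]
D(2):
  [0, 4, 2]
  [20, 0, -2]
  [-1, 3, 0]
D(3):
  [0, 4, 2]
  [-3, 0, -2]
  [-1, 3, 0]
Answer: G*[3][1] = -1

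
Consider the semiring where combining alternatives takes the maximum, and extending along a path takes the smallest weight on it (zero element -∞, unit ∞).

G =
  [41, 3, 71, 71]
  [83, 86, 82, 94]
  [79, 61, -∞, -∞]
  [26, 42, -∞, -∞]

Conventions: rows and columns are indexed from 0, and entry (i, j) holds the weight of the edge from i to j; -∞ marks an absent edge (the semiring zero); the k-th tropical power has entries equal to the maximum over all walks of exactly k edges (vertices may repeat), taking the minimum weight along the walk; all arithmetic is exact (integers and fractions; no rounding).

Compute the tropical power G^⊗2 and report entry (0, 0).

G^⊗2:
  [71, 61, 41, 41]
  [83, 86, 82, 86]
  [61, 61, 71, 71]
  [42, 42, 42, 42]
Key observation: the optimum is the walk 0->2->0, with weight 71 min 79 = 71.
Optimal value attained by: walk 0->2->0.
Answer: (G^⊗2)[0][0] = 71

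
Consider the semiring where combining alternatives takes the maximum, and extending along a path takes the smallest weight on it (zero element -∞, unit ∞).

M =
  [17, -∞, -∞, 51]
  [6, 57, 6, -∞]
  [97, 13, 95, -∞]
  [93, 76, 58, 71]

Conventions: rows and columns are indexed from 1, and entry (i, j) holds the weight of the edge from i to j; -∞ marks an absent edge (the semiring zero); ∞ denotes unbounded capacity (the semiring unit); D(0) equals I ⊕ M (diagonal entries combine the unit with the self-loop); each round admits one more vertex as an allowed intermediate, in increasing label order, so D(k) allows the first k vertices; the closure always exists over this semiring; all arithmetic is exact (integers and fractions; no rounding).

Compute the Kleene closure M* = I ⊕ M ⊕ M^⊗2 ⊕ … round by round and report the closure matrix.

D(0):
  [∞, -∞, -∞, 51]
  [6, ∞, 6, -∞]
  [97, 13, ∞, -∞]
  [93, 76, 58, ∞]
D(1):
  [∞, -∞, -∞, 51]
  [6, ∞, 6, 6]
  [97, 13, ∞, 51]
  [93, 76, 58, ∞]
D(2):
  [∞, -∞, -∞, 51]
  [6, ∞, 6, 6]
  [97, 13, ∞, 51]
  [93, 76, 58, ∞]
D(3):
  [∞, -∞, -∞, 51]
  [6, ∞, 6, 6]
  [97, 13, ∞, 51]
  [93, 76, 58, ∞]
D(4):
  [∞, 51, 51, 51]
  [6, ∞, 6, 6]
  [97, 51, ∞, 51]
  [93, 76, 58, ∞]
Answer: M* = [[∞, 51, 51, 51], [6, ∞, 6, 6], [97, 51, ∞, 51], [93, 76, 58, ∞]]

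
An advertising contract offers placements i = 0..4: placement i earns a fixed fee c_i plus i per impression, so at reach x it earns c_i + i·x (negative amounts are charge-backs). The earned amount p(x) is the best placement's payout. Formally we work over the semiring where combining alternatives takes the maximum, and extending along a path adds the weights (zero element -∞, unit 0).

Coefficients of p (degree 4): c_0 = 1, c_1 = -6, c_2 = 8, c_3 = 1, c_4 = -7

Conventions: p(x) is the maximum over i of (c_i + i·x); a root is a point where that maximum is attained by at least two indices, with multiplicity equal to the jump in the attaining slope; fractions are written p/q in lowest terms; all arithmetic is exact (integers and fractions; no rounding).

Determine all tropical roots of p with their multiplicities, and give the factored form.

hull edge (i=0, c=1) to (i=2, c=8): slope 7/2, span 2
hull edge (i=2, c=8) to (i=3, c=1): slope -7, span 1
hull edge (i=3, c=1) to (i=4, c=-7): slope -8, span 1
Factored form: p(x) = -7 ⊗ (x ⊕ (-7/2)) ⊗ (x ⊕ (-7/2)) ⊗ (x ⊕ 7) ⊗ (x ⊕ 8)
Answer: roots = -7/2 (mult 2), 7 (mult 1), 8 (mult 1)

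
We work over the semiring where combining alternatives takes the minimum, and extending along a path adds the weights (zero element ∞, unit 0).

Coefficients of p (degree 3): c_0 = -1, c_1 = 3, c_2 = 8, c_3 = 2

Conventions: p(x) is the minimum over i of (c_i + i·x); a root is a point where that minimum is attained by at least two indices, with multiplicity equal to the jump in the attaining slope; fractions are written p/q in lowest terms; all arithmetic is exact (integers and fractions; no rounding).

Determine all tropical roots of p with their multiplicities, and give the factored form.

hull edge (i=0, c=-1) to (i=3, c=2): slope 1, span 3
Factored form: p(x) = 2 ⊗ (x ⊕ (-1)) ⊗ (x ⊕ (-1)) ⊗ (x ⊕ (-1))
Answer: roots = -1 (mult 3)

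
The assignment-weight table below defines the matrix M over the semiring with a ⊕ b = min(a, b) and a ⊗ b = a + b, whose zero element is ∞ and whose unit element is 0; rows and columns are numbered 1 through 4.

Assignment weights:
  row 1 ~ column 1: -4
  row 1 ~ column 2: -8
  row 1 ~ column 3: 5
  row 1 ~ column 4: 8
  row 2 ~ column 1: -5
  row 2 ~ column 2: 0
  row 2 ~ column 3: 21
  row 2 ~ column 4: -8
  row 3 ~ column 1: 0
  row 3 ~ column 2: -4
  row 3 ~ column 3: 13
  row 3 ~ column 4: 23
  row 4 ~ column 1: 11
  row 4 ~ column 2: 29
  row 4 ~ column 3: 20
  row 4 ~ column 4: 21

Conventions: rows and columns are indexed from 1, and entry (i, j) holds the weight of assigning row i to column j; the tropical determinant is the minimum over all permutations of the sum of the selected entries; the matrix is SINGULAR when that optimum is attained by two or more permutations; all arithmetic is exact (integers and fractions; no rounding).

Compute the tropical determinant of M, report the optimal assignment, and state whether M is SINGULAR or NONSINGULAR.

σ = (1, 2, 3, 4): (-4) + 0 + 13 + 21 = 30
σ = (1, 2, 4, 3): (-4) + 0 + 23 + 20 = 39
σ = (1, 3, 2, 4): (-4) + 21 + (-4) + 21 = 34
σ = (1, 3, 4, 2): (-4) + 21 + 23 + 29 = 69
σ = (1, 4, 2, 3): (-4) + (-8) + (-4) + 20 = 4
σ = (1, 4, 3, 2): (-4) + (-8) + 13 + 29 = 30
σ = (2, 1, 3, 4): (-8) + (-5) + 13 + 21 = 21
σ = (2, 1, 4, 3): (-8) + (-5) + 23 + 20 = 30
σ = (2, 3, 1, 4): (-8) + 21 + 0 + 21 = 34
σ = (2, 3, 4, 1): (-8) + 21 + 23 + 11 = 47
σ = (2, 4, 1, 3): (-8) + (-8) + 0 + 20 = 4
σ = (2, 4, 3, 1): (-8) + (-8) + 13 + 11 = 8
σ = (3, 1, 2, 4): 5 + (-5) + (-4) + 21 = 17
σ = (3, 1, 4, 2): 5 + (-5) + 23 + 29 = 52
σ = (3, 2, 1, 4): 5 + 0 + 0 + 21 = 26
σ = (3, 2, 4, 1): 5 + 0 + 23 + 11 = 39
σ = (3, 4, 1, 2): 5 + (-8) + 0 + 29 = 26
σ = (3, 4, 2, 1): 5 + (-8) + (-4) + 11 = 4
σ = (4, 1, 2, 3): 8 + (-5) + (-4) + 20 = 19
σ = (4, 1, 3, 2): 8 + (-5) + 13 + 29 = 45
σ = (4, 2, 1, 3): 8 + 0 + 0 + 20 = 28
σ = (4, 2, 3, 1): 8 + 0 + 13 + 11 = 32
σ = (4, 3, 1, 2): 8 + 21 + 0 + 29 = 58
σ = (4, 3, 2, 1): 8 + 21 + (-4) + 11 = 36
Optimal value attained by: σ = (1, 4, 2, 3).
Answer: det⊕(M) = 4; verdict: SINGULAR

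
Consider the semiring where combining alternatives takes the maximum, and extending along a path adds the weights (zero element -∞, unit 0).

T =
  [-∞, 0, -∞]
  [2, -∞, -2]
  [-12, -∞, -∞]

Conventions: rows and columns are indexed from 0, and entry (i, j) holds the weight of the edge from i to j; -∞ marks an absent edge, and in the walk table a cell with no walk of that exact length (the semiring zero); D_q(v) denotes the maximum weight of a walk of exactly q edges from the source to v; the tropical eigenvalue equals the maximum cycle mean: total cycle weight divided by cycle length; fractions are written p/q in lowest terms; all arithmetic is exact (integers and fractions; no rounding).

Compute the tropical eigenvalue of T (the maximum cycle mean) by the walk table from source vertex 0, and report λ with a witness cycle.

q=0: [0, -∞, -∞]
q=1: [-∞, 0, -∞]
q=2: [2, -∞, -2]
q=3: [-14, 2, -∞]
Optimal cycle mean attained by: cycle 0->1->0, total 0 + 2, length 2.
Answer: λ = 1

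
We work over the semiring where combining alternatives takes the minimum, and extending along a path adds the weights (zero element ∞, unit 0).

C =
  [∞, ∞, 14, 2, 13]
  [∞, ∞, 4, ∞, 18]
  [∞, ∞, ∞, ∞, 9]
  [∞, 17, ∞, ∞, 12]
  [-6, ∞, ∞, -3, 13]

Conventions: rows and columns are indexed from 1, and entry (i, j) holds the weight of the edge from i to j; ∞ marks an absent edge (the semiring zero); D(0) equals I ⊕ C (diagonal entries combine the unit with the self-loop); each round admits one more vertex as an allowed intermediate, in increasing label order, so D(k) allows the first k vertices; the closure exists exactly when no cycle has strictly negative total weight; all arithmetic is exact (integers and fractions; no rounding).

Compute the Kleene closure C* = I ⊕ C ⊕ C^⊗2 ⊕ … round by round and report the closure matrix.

D(0):
  [0, ∞, 14, 2, 13]
  [∞, 0, 4, ∞, 18]
  [∞, ∞, 0, ∞, 9]
  [∞, 17, ∞, 0, 12]
  [-6, ∞, ∞, -3, 0]
D(1):
  [0, ∞, 14, 2, 13]
  [∞, 0, 4, ∞, 18]
  [∞, ∞, 0, ∞, 9]
  [∞, 17, ∞, 0, 12]
  [-6, ∞, 8, -4, 0]
D(2):
  [0, ∞, 14, 2, 13]
  [∞, 0, 4, ∞, 18]
  [∞, ∞, 0, ∞, 9]
  [∞, 17, 21, 0, 12]
  [-6, ∞, 8, -4, 0]
D(3):
  [0, ∞, 14, 2, 13]
  [∞, 0, 4, ∞, 13]
  [∞, ∞, 0, ∞, 9]
  [∞, 17, 21, 0, 12]
  [-6, ∞, 8, -4, 0]
D(4):
  [0, 19, 14, 2, 13]
  [∞, 0, 4, ∞, 13]
  [∞, ∞, 0, ∞, 9]
  [∞, 17, 21, 0, 12]
  [-6, 13, 8, -4, 0]
D(5):
  [0, 19, 14, 2, 13]
  [7, 0, 4, 9, 13]
  [3, 22, 0, 5, 9]
  [6, 17, 20, 0, 12]
  [-6, 13, 8, -4, 0]
Answer: C* = [[0, 19, 14, 2, 13], [7, 0, 4, 9, 13], [3, 22, 0, 5, 9], [6, 17, 20, 0, 12], [-6, 13, 8, -4, 0]]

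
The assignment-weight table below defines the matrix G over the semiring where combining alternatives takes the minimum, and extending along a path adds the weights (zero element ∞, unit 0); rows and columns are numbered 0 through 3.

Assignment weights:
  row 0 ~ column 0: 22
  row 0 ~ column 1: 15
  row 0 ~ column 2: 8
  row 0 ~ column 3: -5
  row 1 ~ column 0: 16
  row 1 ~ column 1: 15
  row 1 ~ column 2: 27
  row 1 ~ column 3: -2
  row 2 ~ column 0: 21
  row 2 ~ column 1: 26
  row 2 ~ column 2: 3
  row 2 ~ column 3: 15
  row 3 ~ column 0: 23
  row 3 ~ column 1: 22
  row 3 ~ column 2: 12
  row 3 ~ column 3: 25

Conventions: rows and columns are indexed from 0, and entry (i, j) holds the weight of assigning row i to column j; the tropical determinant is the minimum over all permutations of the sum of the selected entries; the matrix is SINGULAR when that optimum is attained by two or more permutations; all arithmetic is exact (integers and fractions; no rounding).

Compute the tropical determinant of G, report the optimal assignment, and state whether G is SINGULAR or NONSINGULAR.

σ = (0, 1, 2, 3): 22 + 15 + 3 + 25 = 65
σ = (0, 1, 3, 2): 22 + 15 + 15 + 12 = 64
σ = (0, 2, 1, 3): 22 + 27 + 26 + 25 = 100
σ = (0, 2, 3, 1): 22 + 27 + 15 + 22 = 86
σ = (0, 3, 1, 2): 22 + (-2) + 26 + 12 = 58
σ = (0, 3, 2, 1): 22 + (-2) + 3 + 22 = 45
σ = (1, 0, 2, 3): 15 + 16 + 3 + 25 = 59
σ = (1, 0, 3, 2): 15 + 16 + 15 + 12 = 58
σ = (1, 2, 0, 3): 15 + 27 + 21 + 25 = 88
σ = (1, 2, 3, 0): 15 + 27 + 15 + 23 = 80
σ = (1, 3, 0, 2): 15 + (-2) + 21 + 12 = 46
σ = (1, 3, 2, 0): 15 + (-2) + 3 + 23 = 39
σ = (2, 0, 1, 3): 8 + 16 + 26 + 25 = 75
σ = (2, 0, 3, 1): 8 + 16 + 15 + 22 = 61
σ = (2, 1, 0, 3): 8 + 15 + 21 + 25 = 69
σ = (2, 1, 3, 0): 8 + 15 + 15 + 23 = 61
σ = (2, 3, 0, 1): 8 + (-2) + 21 + 22 = 49
σ = (2, 3, 1, 0): 8 + (-2) + 26 + 23 = 55
σ = (3, 0, 1, 2): (-5) + 16 + 26 + 12 = 49
σ = (3, 0, 2, 1): (-5) + 16 + 3 + 22 = 36
σ = (3, 1, 0, 2): (-5) + 15 + 21 + 12 = 43
σ = (3, 1, 2, 0): (-5) + 15 + 3 + 23 = 36
σ = (3, 2, 0, 1): (-5) + 27 + 21 + 22 = 65
σ = (3, 2, 1, 0): (-5) + 27 + 26 + 23 = 71
Optimal value attained by: σ = (3, 0, 2, 1).
Answer: det⊕(G) = 36; verdict: SINGULAR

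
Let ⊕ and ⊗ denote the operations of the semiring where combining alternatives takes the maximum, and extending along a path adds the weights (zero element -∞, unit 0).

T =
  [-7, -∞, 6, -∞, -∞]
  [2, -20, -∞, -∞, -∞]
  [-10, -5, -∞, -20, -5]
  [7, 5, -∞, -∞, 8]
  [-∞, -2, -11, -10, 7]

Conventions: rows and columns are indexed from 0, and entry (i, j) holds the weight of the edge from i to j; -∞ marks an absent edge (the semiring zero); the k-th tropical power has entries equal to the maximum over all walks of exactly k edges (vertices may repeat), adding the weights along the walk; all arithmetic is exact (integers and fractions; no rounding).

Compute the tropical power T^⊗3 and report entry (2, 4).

T^⊗2:
  [-4, 1, -1, -14, 1]
  [-5, -40, 8, -∞, -∞]
  [-3, -7, -4, -15, 2]
  [7, 6, 13, -2, 15]
  [0, 5, -4, -3, 14]
T^⊗3:
  [3, -1, 2, -9, 8]
  [-2, 3, 1, -12, 3]
  [-5, 0, 3, -8, 9]
  [8, 13, 13, 5, 22]
  [7, 12, 6, 4, 21]
Key observation: the optimum is the walk 2->4->4->4, with weight (-5) + 7 + 7 = 9.
Optimal value attained by: walk 2->4->4->4.
Answer: (T^⊗3)[2][4] = 9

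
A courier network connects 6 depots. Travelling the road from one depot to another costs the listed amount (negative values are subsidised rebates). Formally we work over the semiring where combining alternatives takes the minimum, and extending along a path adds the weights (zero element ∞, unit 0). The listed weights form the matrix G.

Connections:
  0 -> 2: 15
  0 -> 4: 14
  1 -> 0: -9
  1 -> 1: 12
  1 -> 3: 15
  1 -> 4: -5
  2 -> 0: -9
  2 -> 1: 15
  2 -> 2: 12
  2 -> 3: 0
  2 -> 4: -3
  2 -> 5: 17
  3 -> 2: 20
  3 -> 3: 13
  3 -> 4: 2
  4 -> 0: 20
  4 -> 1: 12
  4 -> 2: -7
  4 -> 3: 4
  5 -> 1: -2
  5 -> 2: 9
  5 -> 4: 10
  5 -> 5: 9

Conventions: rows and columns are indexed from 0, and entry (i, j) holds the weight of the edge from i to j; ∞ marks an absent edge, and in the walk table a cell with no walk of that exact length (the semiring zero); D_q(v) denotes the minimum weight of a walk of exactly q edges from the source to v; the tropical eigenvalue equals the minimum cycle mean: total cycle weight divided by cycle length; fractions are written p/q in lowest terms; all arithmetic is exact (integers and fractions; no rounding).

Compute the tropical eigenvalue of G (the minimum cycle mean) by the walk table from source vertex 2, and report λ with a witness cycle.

q=0: [∞, ∞, 0, ∞, ∞, ∞]
q=1: [-9, 15, 12, 0, -3, 17]
q=2: [3, 9, -10, 1, 2, 26]
q=3: [-19, 5, -5, -10, -13, 7]
q=4: [-14, -1, -20, -9, -8, 12]
q=5: [-29, -5, -15, -20, -23, -3]
q=6: [-24, -11, -30, -19, -18, 2]
Optimal cycle mean attained by: cycle 2->4->2, total (-3) + (-7), length 2.
Answer: λ = -5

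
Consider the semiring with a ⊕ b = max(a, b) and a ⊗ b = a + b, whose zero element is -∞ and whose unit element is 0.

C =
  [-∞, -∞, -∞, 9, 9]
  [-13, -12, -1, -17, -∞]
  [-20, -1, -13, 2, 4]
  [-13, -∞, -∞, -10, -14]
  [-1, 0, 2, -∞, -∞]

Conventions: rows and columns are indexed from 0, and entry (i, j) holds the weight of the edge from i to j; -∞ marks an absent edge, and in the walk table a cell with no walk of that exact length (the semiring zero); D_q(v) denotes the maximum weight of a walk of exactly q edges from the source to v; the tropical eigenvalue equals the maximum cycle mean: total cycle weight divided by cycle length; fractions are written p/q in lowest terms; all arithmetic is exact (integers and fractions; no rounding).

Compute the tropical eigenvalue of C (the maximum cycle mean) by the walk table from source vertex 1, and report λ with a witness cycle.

q=0: [-∞, 0, -∞, -∞, -∞]
q=1: [-13, -12, -1, -17, -∞]
q=2: [-21, -2, -13, 1, 3]
q=3: [2, 3, 5, -9, -9]
q=4: [-10, 4, 2, 11, 11]
q=5: [10, 11, 13, 4, 6]
Optimal cycle mean attained by: cycle 0->4->0, total 9 + (-1), length 2.
Answer: λ = 4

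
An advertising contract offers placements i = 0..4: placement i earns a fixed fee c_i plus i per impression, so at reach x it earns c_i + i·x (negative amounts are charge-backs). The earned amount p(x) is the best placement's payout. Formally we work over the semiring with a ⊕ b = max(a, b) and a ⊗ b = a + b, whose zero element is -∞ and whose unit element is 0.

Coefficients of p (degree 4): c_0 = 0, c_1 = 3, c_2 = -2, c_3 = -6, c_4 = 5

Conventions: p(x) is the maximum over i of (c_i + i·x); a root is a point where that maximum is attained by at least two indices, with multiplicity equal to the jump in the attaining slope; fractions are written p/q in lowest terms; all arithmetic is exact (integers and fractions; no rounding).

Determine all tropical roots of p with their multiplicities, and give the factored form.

hull edge (i=0, c=0) to (i=1, c=3): slope 3, span 1
hull edge (i=1, c=3) to (i=4, c=5): slope 2/3, span 3
Factored form: p(x) = 5 ⊗ (x ⊕ (-3)) ⊗ (x ⊕ (-2/3)) ⊗ (x ⊕ (-2/3)) ⊗ (x ⊕ (-2/3))
Answer: roots = -3 (mult 1), -2/3 (mult 3)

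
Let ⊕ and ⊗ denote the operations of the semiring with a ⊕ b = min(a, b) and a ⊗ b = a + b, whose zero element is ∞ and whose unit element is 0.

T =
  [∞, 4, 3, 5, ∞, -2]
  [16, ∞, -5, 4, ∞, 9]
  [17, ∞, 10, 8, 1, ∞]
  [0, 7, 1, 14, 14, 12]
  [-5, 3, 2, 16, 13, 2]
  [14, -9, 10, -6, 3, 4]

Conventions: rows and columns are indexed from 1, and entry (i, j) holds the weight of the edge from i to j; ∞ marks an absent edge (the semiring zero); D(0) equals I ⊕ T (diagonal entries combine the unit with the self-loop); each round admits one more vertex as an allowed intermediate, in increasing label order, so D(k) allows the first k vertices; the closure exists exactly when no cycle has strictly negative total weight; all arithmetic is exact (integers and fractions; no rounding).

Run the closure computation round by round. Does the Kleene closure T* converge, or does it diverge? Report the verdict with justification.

D(0):
  [0, 4, 3, 5, ∞, -2]
  [16, 0, -5, 4, ∞, 9]
  [17, ∞, 0, 8, 1, ∞]
  [0, 7, 1, 0, 14, 12]
  [-5, 3, 2, 16, 0, 2]
  [14, -9, 10, -6, 3, 0]
D(1):
  [0, 4, 3, 5, ∞, -2]
  [16, 0, -5, 4, ∞, 9]
  [17, 21, 0, 8, 1, 15]
  [0, 4, 1, 0, 14, -2]
  [-5, -1, -2, 0, 0, -7]
  [14, -9, 10, -6, 3, 0]
D(2):
  [0, 4, -1, 5, ∞, -2]
  [16, 0, -5, 4, ∞, 9]
  [17, 21, 0, 8, 1, 15]
  [0, 4, -1, 0, 14, -2]
  [-5, -1, -6, 0, 0, -7]
  [7, -9, -14, -6, 3, 0]
Detection: at round 3, diagonal entry (5, 5) turns strictly negative.
Key observation: the cycle 5->1->2->3->5 has total weight (-5) + 4 + (-5) + 1, which is strictly negative.
Answer: DIVERGES — negative cycle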